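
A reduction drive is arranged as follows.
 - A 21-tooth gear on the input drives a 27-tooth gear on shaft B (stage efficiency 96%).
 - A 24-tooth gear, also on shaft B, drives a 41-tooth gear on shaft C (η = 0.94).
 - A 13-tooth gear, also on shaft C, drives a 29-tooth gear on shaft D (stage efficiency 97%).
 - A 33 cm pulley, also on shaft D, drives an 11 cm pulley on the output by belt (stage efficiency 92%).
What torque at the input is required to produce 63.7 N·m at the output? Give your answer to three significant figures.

Overall ratio R = 1.2857 × 1.7083 × 2.2308 × 0.33333 = 1.6332; overall efficiency η = 0.96 × 0.94 × 0.97 × 0.92 = 0.8053.
Input torque = output torque / (R × η) = 63.7 / (1.6332 × 0.8053) = 48.432 N·m.

48.4 N·m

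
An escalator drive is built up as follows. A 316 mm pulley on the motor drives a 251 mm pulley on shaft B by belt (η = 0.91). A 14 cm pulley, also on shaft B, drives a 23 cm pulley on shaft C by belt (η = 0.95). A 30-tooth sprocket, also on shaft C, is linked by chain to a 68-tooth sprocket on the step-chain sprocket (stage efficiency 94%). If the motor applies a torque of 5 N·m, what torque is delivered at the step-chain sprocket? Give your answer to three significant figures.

12.0 N·m

belt 251/316 = 0.7943 → τ = 5·0.7943·0.91 = 3.6141 N·m
belt 23/14 = 1.6429 → τ = 3.6141·1.6429·0.95 = 5.6405 N·m
chain 68/30 = 2.2667 → τ = 5.6405·2.2667·0.94 = 12.018 N·m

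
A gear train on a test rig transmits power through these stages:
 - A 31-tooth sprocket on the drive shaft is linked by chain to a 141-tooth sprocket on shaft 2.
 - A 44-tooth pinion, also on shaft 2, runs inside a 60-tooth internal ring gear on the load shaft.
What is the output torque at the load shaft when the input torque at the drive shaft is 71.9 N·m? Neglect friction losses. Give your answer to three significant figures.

446 N·m

After the chain (141/31): 71.9 × 4.5484 = 327.03 N·m
After the internal gear (60/44): 327.03 × 1.3636 = 445.95 N·m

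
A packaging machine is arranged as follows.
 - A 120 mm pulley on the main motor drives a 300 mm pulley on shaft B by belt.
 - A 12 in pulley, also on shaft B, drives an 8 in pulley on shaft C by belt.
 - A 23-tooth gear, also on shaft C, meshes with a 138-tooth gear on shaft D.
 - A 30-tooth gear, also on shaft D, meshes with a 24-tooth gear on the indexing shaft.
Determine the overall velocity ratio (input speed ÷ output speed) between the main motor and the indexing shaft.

8

Each stage contributes driven/driver: belt 300/120 = 2.5, belt 8/12 = 0.66667, gear mesh 138/23 = 6, gear mesh 24/30 = 0.8.
Overall: 2.5 × 0.66667 × 6 × 0.8 = 8.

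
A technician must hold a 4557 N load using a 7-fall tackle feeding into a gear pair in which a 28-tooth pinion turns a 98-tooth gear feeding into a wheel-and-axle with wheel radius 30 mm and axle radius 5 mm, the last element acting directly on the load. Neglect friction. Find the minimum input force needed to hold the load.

Block-and-tackle MA = number of supporting rope parts = 7.
Gear pair MA = 98/28 = 3.5.
Wheel-and-axle MA = R/r = 30/5 = 6.
Combined ideal MA = 7 × 3.5 × 6 = 147.
Effort = load / MA = 4557 / 147 = 31 N.

31 N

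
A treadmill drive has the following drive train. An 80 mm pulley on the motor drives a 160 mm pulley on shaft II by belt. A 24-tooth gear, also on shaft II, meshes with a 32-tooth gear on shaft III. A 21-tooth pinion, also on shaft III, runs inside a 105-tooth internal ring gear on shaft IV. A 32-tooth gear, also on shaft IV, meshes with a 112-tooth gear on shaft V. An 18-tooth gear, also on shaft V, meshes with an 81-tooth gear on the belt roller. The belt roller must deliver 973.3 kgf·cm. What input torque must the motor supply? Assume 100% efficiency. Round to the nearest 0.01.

4.63 kgf·cm

Overall ratio R = 2 × 1.3333 × 5 × 3.5 × 4.5 = 210.
Input torque = output torque / R = 973.3 / 210 = 4.6348 kgf·cm.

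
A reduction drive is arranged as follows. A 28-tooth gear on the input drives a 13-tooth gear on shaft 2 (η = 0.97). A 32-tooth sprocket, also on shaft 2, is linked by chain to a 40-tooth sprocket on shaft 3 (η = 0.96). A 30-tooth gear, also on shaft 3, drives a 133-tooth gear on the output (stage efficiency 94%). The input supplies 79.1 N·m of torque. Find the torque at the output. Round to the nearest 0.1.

178.1 N·m

gear mesh 13/28 = 0.46429 → τ = 79.1·0.46429·0.97 = 35.623 N·m
chain 40/32 = 1.25 → τ = 35.623·1.25·0.96 = 42.748 N·m
gear mesh 133/30 = 4.4333 → τ = 42.748·4.4333·0.94 = 178.14 N·m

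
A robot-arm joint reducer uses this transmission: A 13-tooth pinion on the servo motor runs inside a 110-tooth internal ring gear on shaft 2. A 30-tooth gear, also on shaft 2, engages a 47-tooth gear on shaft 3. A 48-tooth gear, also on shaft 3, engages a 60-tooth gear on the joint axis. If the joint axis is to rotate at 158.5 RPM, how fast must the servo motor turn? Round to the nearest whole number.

Overall ratio R = 8.4615 × 1.5667 × 1.25 = 16.571.
Required input speed = output speed × R = 158.5 × 16.571 = 2626.4 RPM.

2626 RPM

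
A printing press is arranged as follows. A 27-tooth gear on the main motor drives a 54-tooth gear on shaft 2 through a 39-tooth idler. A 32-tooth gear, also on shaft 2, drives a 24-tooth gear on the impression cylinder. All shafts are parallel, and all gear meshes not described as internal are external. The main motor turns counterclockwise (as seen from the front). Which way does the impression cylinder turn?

the main motor → shaft 2: driver → idler → driven is 2 external meshes, 2 reversals → CCW.
shaft 2 → the impression cylinder: external mesh, 1 reversal → CW.
3 reversals in total — an odd number — so the impression cylinder turns opposite to the main motor.

clockwise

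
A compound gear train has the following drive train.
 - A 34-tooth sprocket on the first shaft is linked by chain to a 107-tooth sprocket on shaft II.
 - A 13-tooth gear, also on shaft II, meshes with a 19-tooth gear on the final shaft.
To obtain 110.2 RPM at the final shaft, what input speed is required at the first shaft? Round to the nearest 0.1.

Overall ratio R = 3.1471 × 1.4615 = 4.5995.
Required input speed = output speed × R = 110.2 × 4.5995 = 506.87 RPM.

506.9 RPM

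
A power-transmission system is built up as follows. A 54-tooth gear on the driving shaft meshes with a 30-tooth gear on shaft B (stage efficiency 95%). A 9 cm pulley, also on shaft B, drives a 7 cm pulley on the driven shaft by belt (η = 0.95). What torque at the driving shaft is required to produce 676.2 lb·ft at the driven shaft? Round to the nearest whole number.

1734 lb·ft

Overall ratio R = 0.55556 × 0.77778 = 0.4321; overall efficiency η = 0.95 × 0.95 = 0.9025.
Input torque = output torque / (R × η) = 676.2 / (0.4321 × 0.9025) = 1734 lb·ft.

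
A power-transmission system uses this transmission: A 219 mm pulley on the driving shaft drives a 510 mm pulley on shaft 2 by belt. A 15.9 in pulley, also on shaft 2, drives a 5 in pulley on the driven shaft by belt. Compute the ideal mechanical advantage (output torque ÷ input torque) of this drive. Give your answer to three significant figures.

0.732

Each stage contributes driven/driver: belt 510/219 = 2.3288, belt 5/15.9 = 0.31447.
Overall: 2.3288 × 0.31447 = 0.73232.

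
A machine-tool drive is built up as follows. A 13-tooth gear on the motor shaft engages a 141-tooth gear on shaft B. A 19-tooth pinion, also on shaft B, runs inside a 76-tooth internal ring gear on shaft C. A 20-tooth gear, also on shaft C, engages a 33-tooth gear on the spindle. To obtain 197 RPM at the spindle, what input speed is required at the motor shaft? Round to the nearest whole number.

14102 RPM

Overall ratio R = 10.846 × 4 × 1.65 = 71.585.
Required input speed = output speed × R = 197 × 71.585 = 14102 RPM.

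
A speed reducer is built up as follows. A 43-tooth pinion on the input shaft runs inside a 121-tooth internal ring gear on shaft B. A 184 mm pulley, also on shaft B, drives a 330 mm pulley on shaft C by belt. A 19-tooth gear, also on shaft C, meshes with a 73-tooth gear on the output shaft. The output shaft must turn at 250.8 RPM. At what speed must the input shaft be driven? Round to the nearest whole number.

Overall ratio R = 2.814 × 1.7935 × 3.8421 = 19.39.
Required input speed = output speed × R = 250.8 × 19.39 = 4863.1 RPM.

4863 RPM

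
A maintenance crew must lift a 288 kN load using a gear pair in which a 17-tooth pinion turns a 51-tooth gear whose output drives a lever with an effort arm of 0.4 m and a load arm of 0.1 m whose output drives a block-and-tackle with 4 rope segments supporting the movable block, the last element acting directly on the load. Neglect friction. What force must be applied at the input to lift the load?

6 kN

Gear pair MA = 51/17 = 3.
Lever MA = effort arm / load arm = 0.4/0.1 = 4.
Block-and-tackle MA = number of supporting rope parts = 4.
Combined ideal MA = 3 × 4 × 4 = 48.
Effort = load / MA = 288 / 48 = 6 kN.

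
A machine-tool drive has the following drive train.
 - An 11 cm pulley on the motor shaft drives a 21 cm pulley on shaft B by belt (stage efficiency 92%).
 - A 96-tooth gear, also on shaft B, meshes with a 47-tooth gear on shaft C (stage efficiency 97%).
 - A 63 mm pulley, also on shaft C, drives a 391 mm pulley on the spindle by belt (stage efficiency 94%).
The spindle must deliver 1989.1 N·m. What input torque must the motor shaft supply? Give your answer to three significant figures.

Overall ratio R = 1.9091 × 0.48958 × 6.2063 = 5.8008; overall efficiency η = 0.92 × 0.97 × 0.94 = 0.8389.
Input torque = output torque / (R × η) = 1989.1 / (5.8008 × 0.8389) = 408.77 N·m.

409 N·m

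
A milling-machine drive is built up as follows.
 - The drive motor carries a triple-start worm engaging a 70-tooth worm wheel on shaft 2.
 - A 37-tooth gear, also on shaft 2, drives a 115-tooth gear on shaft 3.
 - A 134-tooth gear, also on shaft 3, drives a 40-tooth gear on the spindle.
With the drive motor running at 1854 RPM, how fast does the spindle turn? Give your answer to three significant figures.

Worm: ratio = 70/3 = 23.333, so shaft 2 turns at 1854 / 23.333 = 79.457 RPM.
Gear mesh: ratio = 115/37 = 3.1081, so shaft 3 turns at 79.457 / 3.1081 = 25.564 RPM.
Gear mesh: ratio = 40/134 = 0.29851, so the spindle turns at 25.564 / 0.29851 = 85.641 RPM.

85.6 RPM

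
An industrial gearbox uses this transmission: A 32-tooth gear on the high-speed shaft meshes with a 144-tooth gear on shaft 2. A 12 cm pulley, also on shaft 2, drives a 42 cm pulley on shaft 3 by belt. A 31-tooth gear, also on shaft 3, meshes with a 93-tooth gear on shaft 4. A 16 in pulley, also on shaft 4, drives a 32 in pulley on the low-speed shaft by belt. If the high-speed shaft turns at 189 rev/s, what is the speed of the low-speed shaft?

Gear mesh: ratio = 144/32 = 4.5, so shaft 2 turns at 189 / 4.5 = 42 rev/s.
Belt: ratio = 42/12 = 3.5, so shaft 3 turns at 42 / 3.5 = 12 rev/s.
Gear mesh: ratio = 93/31 = 3, so shaft 4 turns at 12 / 3 = 4 rev/s.
Belt: ratio = 32/16 = 2, so the low-speed shaft turns at 4 / 2 = 2 rev/s.

2 rev/s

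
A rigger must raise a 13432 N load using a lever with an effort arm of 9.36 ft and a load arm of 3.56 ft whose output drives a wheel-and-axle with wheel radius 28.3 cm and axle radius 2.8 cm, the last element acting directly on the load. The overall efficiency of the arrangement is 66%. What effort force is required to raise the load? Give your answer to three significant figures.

Lever MA = effort arm / load arm = 9.36/3.56 = 2.6292.
Wheel-and-axle MA = R/r = 28.3/2.8 = 10.107.
Combined ideal MA = 2.6292 × 10.107 = 26.574.
Actual MA = 26.574 × 0.66 = 17.539.
Effort = load / actual MA = 13432 / 17.539 = 765.85 N.

766 N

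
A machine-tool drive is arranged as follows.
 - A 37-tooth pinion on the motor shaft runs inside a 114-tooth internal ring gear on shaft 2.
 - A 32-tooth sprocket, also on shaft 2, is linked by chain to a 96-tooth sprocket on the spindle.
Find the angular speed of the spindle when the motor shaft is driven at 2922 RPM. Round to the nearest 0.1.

Internal gear: ratio = 114/37 = 3.0811, so shaft 2 turns at 2922 / 3.0811 = 948.37 RPM.
Chain: ratio = 96/32 = 3, so the spindle turns at 948.37 / 3 = 316.12 RPM.

316.1 RPM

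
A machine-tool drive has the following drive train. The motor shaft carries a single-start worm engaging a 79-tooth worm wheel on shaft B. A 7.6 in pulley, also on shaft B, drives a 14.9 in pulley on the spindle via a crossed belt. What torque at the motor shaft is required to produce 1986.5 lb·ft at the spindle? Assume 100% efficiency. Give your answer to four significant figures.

Overall ratio R = 79 × 1.9605 = 154.88.
Input torque = output torque / R = 1986.5 / 154.88 = 12.826 lb·ft.

12.83 lb·ft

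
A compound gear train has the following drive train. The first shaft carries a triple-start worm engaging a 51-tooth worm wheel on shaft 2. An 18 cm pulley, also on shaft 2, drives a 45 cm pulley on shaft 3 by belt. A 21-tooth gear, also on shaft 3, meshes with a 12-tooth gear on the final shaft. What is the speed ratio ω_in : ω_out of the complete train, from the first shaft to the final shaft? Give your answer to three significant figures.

Each stage contributes driven/driver: worm 51/3 = 17, belt 45/18 = 2.5, gear mesh 12/21 = 0.57143.
Overall: 17 × 2.5 × 0.57143 = 24.286.

24.3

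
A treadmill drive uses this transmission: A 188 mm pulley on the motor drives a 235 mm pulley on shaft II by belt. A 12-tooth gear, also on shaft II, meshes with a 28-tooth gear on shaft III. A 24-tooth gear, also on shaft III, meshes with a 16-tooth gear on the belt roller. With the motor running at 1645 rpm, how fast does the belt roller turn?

846 rpm

Belt: ratio = 235/188 = 1.25, so shaft II turns at 1645 / 1.25 = 1316 rpm.
Gear mesh: ratio = 28/12 = 2.3333, so shaft III turns at 1316 / 2.3333 = 564 rpm.
Gear mesh: ratio = 16/24 = 0.66667, so the belt roller turns at 564 / 0.66667 = 846 rpm.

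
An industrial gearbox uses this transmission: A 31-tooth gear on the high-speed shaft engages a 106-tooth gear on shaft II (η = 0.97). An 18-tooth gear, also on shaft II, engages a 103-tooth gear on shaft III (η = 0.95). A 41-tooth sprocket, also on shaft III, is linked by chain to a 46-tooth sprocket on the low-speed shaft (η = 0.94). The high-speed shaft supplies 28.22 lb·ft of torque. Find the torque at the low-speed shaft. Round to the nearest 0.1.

536.6 lb·ft

gear mesh 106/31 = 3.4194 → τ = 28.22·3.4194·0.97 = 93.599 lb·ft
gear mesh 103/18 = 5.7222 → τ = 93.599·5.7222·0.95 = 508.82 lb·ft
chain 46/41 = 1.122 → τ = 508.82·1.122·0.94 = 536.62 lb·ft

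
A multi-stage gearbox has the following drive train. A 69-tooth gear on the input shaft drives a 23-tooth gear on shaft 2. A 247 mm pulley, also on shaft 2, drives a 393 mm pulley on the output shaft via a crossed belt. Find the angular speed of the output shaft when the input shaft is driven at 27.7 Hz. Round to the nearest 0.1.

52.2 Hz

gear mesh 23/69 = 0.33333 → 27.7/0.33333 = 83.1 Hz
belt 393/247 = 1.5911 → 83.1/1.5911 = 52.228 Hz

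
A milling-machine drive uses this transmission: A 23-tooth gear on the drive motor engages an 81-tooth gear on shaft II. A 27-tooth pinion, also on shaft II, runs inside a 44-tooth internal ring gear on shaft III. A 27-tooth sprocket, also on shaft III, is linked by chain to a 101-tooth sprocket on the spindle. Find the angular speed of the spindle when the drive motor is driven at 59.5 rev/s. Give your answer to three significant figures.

2.77 rev/s

Gear mesh: ratio = 81/23 = 3.5217, so shaft II turns at 59.5 / 3.5217 = 16.895 rev/s.
Internal gear: ratio = 44/27 = 1.6296, so shaft III turns at 16.895 / 1.6296 = 10.367 rev/s.
Chain: ratio = 101/27 = 3.7407, so the spindle turns at 10.367 / 3.7407 = 2.7715 rev/s.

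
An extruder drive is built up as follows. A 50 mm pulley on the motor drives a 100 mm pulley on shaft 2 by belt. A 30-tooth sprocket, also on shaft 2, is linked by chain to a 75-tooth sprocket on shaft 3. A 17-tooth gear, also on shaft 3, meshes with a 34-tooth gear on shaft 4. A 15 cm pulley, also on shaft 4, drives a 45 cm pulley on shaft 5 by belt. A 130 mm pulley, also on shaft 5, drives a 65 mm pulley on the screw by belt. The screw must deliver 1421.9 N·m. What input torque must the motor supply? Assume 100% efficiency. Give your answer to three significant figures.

94.8 N·m

Overall ratio R = 2 × 2.5 × 2 × 3 × 0.5 = 15.
Input torque = output torque / R = 1421.9 / 15 = 94.793 N·m.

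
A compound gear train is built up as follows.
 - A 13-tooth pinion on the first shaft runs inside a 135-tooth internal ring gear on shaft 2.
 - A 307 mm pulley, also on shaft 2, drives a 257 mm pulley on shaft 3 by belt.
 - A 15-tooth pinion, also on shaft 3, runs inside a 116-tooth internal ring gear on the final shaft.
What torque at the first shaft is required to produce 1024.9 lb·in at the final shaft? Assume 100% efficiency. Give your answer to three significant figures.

Overall ratio R = 10.385 × 0.83713 × 7.7333 = 67.228.
Input torque = output torque / R = 1024.9 / 67.228 = 15.245 lb·in.

15.2 lb·in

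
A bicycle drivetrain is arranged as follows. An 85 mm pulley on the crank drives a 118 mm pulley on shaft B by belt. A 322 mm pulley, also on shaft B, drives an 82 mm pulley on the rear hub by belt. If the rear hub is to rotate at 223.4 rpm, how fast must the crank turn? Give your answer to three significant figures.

Overall ratio R = 1.3882 × 0.25466 = 0.35353.
Required input speed = output speed × R = 223.4 × 0.35353 = 78.978 rpm.

79.0 rpm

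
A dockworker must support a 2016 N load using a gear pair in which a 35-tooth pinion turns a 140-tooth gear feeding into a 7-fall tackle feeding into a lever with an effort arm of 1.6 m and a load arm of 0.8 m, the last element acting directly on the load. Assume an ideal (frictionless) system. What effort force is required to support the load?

Gear pair MA = 140/35 = 4.
Block-and-tackle MA = number of supporting rope parts = 7.
Lever MA = effort arm / load arm = 1.6/0.8 = 2.
Combined ideal MA = 4 × 7 × 2 = 56.
Effort = load / MA = 2016 / 56 = 36 N.

36 N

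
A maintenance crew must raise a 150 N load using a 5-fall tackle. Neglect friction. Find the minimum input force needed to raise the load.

Block-and-tackle MA = number of supporting rope parts = 5.
Effort = load / MA = 150 / 5 = 30 N.

30 N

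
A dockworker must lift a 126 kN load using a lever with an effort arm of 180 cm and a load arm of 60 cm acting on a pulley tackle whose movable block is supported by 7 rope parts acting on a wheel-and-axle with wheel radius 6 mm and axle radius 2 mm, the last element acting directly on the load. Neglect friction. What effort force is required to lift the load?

2 kN

Lever MA = effort arm / load arm = 180/60 = 3.
Block-and-tackle MA = number of supporting rope parts = 7.
Wheel-and-axle MA = R/r = 6/2 = 3.
Combined ideal MA = 3 × 7 × 3 = 63.
Effort = load / MA = 126 / 63 = 2 kN.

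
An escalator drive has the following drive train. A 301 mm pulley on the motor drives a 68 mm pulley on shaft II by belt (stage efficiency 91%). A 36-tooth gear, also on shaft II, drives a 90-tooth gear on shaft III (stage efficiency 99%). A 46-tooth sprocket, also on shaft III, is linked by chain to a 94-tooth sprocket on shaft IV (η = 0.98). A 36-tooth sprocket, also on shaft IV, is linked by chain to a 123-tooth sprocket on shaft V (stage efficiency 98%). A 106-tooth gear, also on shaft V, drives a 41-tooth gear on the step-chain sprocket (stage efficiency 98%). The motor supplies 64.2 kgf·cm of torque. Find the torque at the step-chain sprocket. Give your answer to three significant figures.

Belt: ratio = 68/301 = 0.22591; torque at shaft II = 64.2 × 0.22591 × 0.91 = 13.198 kgf·cm.
Gear mesh: ratio = 90/36 = 2.5; torque at shaft III = 13.198 × 2.5 × 0.99 = 32.666 kgf·cm.
Chain: ratio = 94/46 = 2.0435; torque at shaft IV = 32.666 × 2.0435 × 0.98 = 65.417 kgf·cm.
Chain: ratio = 123/36 = 3.4167; torque at shaft V = 65.417 × 3.4167 × 0.98 = 219.04 kgf·cm.
Gear mesh: ratio = 41/106 = 0.38679; torque at the step-chain sprocket = 219.04 × 0.38679 × 0.98 = 83.028 kgf·cm.

83.0 kgf·cm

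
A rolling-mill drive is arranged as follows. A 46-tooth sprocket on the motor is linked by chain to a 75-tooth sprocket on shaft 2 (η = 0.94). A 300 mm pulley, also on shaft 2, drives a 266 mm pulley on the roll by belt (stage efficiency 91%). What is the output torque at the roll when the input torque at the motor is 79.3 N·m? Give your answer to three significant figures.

98.1 N·m

Chain: ratio = 75/46 = 1.6304; torque at shaft 2 = 79.3 × 1.6304 × 0.94 = 121.54 N·m.
Belt: ratio = 266/300 = 0.88667; torque at the roll = 121.54 × 0.88667 × 0.91 = 98.063 N·m.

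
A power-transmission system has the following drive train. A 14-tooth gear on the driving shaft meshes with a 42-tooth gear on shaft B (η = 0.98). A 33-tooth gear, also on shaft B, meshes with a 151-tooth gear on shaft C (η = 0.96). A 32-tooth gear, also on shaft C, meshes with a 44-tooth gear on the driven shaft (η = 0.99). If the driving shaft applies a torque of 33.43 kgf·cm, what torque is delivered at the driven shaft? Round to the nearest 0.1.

gear mesh 42/14 = 3 → τ = 33.43·3·0.98 = 98.284 kgf·cm
gear mesh 151/33 = 4.5758 → τ = 98.284·4.5758·0.96 = 431.74 kgf·cm
gear mesh 44/32 = 1.375 → τ = 431.74·1.375·0.99 = 587.7 kgf·cm

587.7 kgf·cm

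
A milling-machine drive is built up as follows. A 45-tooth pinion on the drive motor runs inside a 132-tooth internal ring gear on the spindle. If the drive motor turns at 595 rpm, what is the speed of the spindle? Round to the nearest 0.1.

202.8 rpm

internal gear 132/45 = 2.9333 → 595/2.9333 = 202.84 rpm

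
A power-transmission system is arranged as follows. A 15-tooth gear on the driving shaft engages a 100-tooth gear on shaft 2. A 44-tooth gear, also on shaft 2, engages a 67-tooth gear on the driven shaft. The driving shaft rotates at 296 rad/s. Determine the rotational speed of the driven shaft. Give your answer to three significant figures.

Gear mesh: ratio = 100/15 = 6.6667, so shaft 2 turns at 296 / 6.6667 = 44.4 rad/s.
Gear mesh: ratio = 67/44 = 1.5227, so the driven shaft turns at 44.4 / 1.5227 = 29.158 rad/s.

29.2 rad/s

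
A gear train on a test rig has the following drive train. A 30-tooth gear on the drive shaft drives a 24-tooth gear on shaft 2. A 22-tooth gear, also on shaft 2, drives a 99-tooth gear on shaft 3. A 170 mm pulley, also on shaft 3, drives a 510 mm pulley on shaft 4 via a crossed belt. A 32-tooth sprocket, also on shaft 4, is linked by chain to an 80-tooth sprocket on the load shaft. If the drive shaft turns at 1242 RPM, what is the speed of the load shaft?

46 RPM

Gear mesh: ratio = 24/30 = 0.8, so shaft 2 turns at 1242 / 0.8 = 1552.5 RPM.
Gear mesh: ratio = 99/22 = 4.5, so shaft 3 turns at 1552.5 / 4.5 = 345 RPM.
Belt: ratio = 510/170 = 3, so shaft 4 turns at 345 / 3 = 115 RPM.
Chain: ratio = 80/32 = 2.5, so the load shaft turns at 115 / 2.5 = 46 RPM.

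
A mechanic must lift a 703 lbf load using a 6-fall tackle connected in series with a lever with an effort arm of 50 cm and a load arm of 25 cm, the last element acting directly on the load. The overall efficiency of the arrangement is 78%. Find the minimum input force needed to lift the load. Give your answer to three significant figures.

75.1 lbf

Block-and-tackle MA = number of supporting rope parts = 6.
Lever MA = effort arm / load arm = 50/25 = 2.
Combined ideal MA = 6 × 2 = 12.
Actual MA = 12 × 0.78 = 9.36.
Effort = load / actual MA = 703 / 9.36 = 75.107 lbf.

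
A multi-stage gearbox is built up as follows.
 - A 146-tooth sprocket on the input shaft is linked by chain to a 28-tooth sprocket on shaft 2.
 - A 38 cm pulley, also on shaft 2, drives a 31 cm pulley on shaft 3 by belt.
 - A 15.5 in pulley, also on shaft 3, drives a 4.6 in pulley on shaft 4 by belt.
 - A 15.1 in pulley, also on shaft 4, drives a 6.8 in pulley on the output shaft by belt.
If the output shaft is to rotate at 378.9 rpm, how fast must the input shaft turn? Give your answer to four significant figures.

7.923 rpm

Overall ratio R = 0.19178 × 0.81579 × 0.29677 × 0.45033 = 0.020909.
Required input speed = output speed × R = 378.9 × 0.020909 = 7.9226 rpm.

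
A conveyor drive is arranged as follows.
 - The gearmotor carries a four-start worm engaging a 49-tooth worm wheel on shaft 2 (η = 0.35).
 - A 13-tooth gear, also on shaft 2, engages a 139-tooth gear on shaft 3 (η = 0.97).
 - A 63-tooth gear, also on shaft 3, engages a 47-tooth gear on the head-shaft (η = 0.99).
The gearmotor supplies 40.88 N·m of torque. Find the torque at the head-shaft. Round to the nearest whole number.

1343 N·m

After the worm (49/4): 40.88 × 12.25 × 0.35 = 175.27 N·m
After the gear mesh (139/13): 175.27 × 10.692 × 0.97 = 1817.9 N·m
After the gear mesh (47/63): 1817.9 × 0.74603 × 0.99 = 1342.6 N·m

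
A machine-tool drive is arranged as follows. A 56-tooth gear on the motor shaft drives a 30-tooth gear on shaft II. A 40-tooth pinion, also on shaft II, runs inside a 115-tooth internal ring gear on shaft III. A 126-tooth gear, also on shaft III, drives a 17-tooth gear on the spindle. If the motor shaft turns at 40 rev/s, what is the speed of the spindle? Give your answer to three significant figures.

gear mesh 30/56 = 0.53571 → 40/0.53571 = 74.667 rev/s
internal gear 115/40 = 2.875 → 74.667/2.875 = 25.971 rev/s
gear mesh 17/126 = 0.13492 → 25.971/0.13492 = 192.49 rev/s

192 rev/s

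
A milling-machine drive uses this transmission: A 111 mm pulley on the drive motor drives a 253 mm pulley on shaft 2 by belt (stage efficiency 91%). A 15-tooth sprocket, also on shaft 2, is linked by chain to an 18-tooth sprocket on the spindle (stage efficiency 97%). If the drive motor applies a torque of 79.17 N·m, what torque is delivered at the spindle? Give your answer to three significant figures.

belt 253/111 = 2.2793 → τ = 79.17·2.2793·0.91 = 164.21 N·m
chain 18/15 = 1.2 → τ = 164.21·1.2·0.97 = 191.14 N·m

191 N·m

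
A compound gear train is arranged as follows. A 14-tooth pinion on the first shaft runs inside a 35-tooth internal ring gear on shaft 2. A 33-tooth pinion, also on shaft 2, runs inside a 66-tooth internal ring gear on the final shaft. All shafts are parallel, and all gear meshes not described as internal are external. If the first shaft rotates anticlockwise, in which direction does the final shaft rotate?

anticlockwise

the first shaft → shaft 2: internal mesh, same direction → CCW.
shaft 2 → the final shaft: internal mesh, same direction → CCW.
0 reversals in total — an even number — so the final shaft turns the same way as the first shaft.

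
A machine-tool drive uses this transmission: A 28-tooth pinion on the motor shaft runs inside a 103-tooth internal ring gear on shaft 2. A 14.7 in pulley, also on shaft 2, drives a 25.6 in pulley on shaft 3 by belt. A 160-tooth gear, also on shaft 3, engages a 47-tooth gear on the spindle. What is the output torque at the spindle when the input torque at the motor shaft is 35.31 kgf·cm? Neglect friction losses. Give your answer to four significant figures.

Internal gear: ratio = 103/28 = 3.6786; torque at shaft 2 = 35.31 × 3.6786 = 129.89 kgf·cm.
Belt: ratio = 25.6/14.7 = 1.7415; torque at shaft 3 = 129.89 × 1.7415 = 226.2 kgf·cm.
Gear mesh: ratio = 47/160 = 0.29375; torque at the spindle = 226.2 × 0.29375 = 66.447 kgf·cm.

66.45 kgf·cm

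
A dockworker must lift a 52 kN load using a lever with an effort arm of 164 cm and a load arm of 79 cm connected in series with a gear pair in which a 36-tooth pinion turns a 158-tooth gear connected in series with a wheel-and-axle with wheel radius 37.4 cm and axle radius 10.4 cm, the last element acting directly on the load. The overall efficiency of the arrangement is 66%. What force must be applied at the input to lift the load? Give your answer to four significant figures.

Lever MA = effort arm / load arm = 164/79 = 2.0759.
Gear pair MA = 158/36 = 4.3889.
Wheel-and-axle MA = R/r = 37.4/10.4 = 3.5962.
Combined ideal MA = 2.0759 × 4.3889 × 3.5962 = 32.765.
Actual MA = 32.765 × 0.66 = 21.625.
Effort = load / actual MA = 52 / 21.625 = 2.4046 kN.

2.405 kN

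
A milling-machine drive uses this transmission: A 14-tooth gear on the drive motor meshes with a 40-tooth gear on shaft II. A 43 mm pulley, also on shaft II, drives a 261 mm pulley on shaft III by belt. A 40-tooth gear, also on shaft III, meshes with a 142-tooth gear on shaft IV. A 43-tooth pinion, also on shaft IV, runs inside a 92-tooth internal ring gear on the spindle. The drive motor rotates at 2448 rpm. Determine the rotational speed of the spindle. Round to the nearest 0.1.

18.6 rpm

Gear mesh: ratio = 40/14 = 2.8571, so shaft II turns at 2448 / 2.8571 = 856.8 rpm.
Belt: ratio = 261/43 = 6.0698, so shaft III turns at 856.8 / 6.0698 = 141.16 rpm.
Gear mesh: ratio = 142/40 = 3.55, so shaft IV turns at 141.16 / 3.55 = 39.763 rpm.
Internal gear: ratio = 92/43 = 2.1395, so the spindle turns at 39.763 / 2.1395 = 18.585 rpm.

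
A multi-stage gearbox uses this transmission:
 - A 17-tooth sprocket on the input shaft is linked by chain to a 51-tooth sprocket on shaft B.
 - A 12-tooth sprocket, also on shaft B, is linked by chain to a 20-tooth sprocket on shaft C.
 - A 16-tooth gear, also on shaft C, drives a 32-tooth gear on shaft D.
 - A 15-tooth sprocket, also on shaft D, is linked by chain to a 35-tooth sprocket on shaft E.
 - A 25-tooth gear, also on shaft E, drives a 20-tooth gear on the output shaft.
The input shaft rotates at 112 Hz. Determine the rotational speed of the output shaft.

the input shaft → shaft B (chain, 51/17): 112 ÷ 3 = 37.333 Hz
shaft B → shaft C (chain, 20/12): 37.333 ÷ 1.6667 = 22.4 Hz
shaft C → shaft D (gear mesh, 32/16): 22.4 ÷ 2 = 11.2 Hz
shaft D → shaft E (chain, 35/15): 11.2 ÷ 2.3333 = 4.8 Hz
shaft E → the output shaft (gear mesh, 20/25): 4.8 ÷ 0.8 = 6 Hz

6 Hz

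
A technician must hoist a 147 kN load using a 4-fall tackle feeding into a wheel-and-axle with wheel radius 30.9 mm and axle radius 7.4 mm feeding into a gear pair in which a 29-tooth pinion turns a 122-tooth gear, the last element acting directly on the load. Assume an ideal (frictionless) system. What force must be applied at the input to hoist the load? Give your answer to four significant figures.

Block-and-tackle MA = number of supporting rope parts = 4.
Wheel-and-axle MA = R/r = 30.9/7.4 = 4.1757.
Gear pair MA = 122/29 = 4.2069.
Combined ideal MA = 4 × 4.1757 × 4.2069 = 70.267.
Effort = load / MA = 147 / 70.267 = 2.092 kN.

2.092 kN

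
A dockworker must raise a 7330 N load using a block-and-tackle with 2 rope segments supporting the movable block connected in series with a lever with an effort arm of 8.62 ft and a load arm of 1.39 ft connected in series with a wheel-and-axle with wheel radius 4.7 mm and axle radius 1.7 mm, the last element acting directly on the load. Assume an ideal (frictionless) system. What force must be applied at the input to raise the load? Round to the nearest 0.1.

213.8 N

Block-and-tackle MA = number of supporting rope parts = 2.
Lever MA = effort arm / load arm = 8.62/1.39 = 6.2014.
Wheel-and-axle MA = R/r = 4.7/1.7 = 2.7647.
Combined ideal MA = 2 × 6.2014 × 2.7647 = 34.29.
Effort = load / MA = 7330 / 34.29 = 213.76 N.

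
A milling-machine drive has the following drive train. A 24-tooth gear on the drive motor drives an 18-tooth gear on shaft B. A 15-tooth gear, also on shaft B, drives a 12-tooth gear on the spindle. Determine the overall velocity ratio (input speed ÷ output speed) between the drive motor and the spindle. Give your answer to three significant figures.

0.600

Each stage contributes driven/driver: gear mesh 18/24 = 0.75, gear mesh 12/15 = 0.8.
Overall: 0.75 × 0.8 = 0.6.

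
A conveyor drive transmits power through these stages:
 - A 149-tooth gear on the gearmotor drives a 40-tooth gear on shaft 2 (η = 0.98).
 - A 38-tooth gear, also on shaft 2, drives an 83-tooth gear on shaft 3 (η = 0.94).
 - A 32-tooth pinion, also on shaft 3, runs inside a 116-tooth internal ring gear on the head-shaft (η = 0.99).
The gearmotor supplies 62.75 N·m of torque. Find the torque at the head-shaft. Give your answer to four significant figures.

After the gear mesh (40/149): 62.75 × 0.26846 × 0.98 = 16.509 N·m
After the gear mesh (83/38): 16.509 × 2.1842 × 0.94 = 33.895 N·m
After the internal gear (116/32): 33.895 × 3.625 × 0.99 = 121.64 N·m

121.6 N·m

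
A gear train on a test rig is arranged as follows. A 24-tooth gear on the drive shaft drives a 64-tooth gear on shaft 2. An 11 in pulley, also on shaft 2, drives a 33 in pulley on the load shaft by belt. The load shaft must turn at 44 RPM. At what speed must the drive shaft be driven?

352 RPM

Overall ratio R = 2.6667 × 3 = 8.
Required input speed = output speed × R = 44 × 8 = 352 RPM.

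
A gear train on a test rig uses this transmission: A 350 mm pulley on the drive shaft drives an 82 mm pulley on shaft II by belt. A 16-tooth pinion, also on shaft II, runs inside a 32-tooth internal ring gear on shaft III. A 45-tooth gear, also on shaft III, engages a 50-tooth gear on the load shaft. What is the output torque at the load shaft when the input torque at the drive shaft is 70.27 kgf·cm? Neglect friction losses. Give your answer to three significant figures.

belt 82/350 = 0.23429 → τ = 70.27·0.23429 = 16.463 kgf·cm
internal gear 32/16 = 2 → τ = 16.463·2 = 32.927 kgf·cm
gear mesh 50/45 = 1.1111 → τ = 32.927·1.1111 = 36.585 kgf·cm

36.6 kgf·cm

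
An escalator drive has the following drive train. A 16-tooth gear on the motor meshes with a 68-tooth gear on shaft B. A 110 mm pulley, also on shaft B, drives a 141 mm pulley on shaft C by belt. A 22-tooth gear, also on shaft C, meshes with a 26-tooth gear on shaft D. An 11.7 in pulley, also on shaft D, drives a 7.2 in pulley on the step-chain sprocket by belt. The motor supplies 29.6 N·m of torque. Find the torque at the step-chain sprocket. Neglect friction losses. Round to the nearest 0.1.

gear mesh 68/16 = 4.25 → τ = 29.6·4.25 = 125.8 N·m
belt 141/110 = 1.2818 → τ = 125.8·1.2818 = 161.25 N·m
gear mesh 26/22 = 1.1818 → τ = 161.25·1.1818 = 190.57 N·m
belt 7.2/11.7 = 0.61538 → τ = 190.57·0.61538 = 117.27 N·m

117.3 N·m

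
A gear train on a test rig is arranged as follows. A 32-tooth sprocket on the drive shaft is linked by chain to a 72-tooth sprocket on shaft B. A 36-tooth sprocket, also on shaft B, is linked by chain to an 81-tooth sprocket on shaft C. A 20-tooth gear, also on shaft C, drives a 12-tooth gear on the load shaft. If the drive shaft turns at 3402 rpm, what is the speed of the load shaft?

the drive shaft → shaft B (chain, 72/32): 3402 ÷ 2.25 = 1512 rpm
shaft B → shaft C (chain, 81/36): 1512 ÷ 2.25 = 672 rpm
shaft C → the load shaft (gear mesh, 12/20): 672 ÷ 0.6 = 1120 rpm

1120 rpm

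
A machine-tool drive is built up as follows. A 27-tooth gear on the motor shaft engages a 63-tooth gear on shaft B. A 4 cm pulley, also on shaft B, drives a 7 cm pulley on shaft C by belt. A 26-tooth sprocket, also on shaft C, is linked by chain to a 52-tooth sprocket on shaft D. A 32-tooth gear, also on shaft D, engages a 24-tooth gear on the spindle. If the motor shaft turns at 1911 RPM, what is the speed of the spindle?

gear mesh 63/27 = 2.3333 → 1911/2.3333 = 819 RPM
belt 7/4 = 1.75 → 819/1.75 = 468 RPM
chain 52/26 = 2 → 468/2 = 234 RPM
gear mesh 24/32 = 0.75 → 234/0.75 = 312 RPM

312 RPM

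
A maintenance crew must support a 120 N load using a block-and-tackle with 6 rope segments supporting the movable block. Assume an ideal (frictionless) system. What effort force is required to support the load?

20 N

Block-and-tackle MA = number of supporting rope parts = 6.
Effort = load / MA = 120 / 6 = 20 N.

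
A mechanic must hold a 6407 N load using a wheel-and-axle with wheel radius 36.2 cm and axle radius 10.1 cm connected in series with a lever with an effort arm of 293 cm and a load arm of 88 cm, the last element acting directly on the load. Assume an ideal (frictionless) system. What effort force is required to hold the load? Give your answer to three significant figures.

537 N

Wheel-and-axle MA = R/r = 36.2/10.1 = 3.5842.
Lever MA = effort arm / load arm = 293/88 = 3.3295.
Combined ideal MA = 3.5842 × 3.3295 = 11.934.
Effort = load / MA = 6407 / 11.934 = 536.89 N.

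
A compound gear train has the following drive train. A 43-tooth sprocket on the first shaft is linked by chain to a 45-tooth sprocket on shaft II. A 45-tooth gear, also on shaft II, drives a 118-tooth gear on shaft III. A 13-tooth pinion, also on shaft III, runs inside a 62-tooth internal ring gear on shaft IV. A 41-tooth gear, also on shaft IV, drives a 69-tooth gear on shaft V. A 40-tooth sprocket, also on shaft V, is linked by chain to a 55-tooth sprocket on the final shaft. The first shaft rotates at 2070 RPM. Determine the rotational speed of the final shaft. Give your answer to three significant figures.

chain 45/43 = 1.0465 → 2070/1.0465 = 1978 RPM
gear mesh 118/45 = 2.6222 → 1978/2.6222 = 754.32 RPM
internal gear 62/13 = 4.7692 → 754.32/4.7692 = 158.16 RPM
gear mesh 69/41 = 1.6829 → 158.16/1.6829 = 93.982 RPM
chain 55/40 = 1.375 → 93.982/1.375 = 68.35 RPM

68.4 RPM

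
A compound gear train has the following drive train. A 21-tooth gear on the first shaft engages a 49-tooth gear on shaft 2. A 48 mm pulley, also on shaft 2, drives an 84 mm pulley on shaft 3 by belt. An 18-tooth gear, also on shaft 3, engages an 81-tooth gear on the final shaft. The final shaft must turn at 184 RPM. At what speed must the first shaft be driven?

3381 RPM

Overall ratio R = 2.3333 × 1.75 × 4.5 = 18.375.
Required input speed = output speed × R = 184 × 18.375 = 3381 RPM.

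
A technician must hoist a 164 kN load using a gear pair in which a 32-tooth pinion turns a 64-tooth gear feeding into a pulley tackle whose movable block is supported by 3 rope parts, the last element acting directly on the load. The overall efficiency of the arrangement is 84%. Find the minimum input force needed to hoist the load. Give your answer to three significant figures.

Gear pair MA = 64/32 = 2.
Block-and-tackle MA = number of supporting rope parts = 3.
Combined ideal MA = 2 × 3 = 6.
Actual MA = 6 × 0.84 = 5.04.
Effort = load / actual MA = 164 / 5.04 = 32.54 kN.

32.5 kN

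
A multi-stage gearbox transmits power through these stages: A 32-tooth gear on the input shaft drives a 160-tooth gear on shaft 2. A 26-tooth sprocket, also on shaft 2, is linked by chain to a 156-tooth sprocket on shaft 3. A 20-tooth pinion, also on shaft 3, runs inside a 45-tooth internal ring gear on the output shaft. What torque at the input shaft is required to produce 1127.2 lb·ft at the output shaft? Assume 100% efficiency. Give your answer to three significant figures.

Overall ratio R = 5 × 6 × 2.25 = 67.5.
Input torque = output torque / R = 1127.2 / 67.5 = 16.699 lb·ft.

16.7 lb·ft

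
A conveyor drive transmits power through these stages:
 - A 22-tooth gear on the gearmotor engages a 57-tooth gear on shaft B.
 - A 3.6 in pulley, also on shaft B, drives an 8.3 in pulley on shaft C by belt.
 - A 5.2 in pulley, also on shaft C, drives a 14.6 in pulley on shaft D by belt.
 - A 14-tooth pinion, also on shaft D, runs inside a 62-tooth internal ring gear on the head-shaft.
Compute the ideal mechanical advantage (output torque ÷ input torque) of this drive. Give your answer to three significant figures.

74.3

Each stage contributes driven/driver: gear mesh 57/22 = 2.5909, belt 8.3/3.6 = 2.3056, belt 14.6/5.2 = 2.8077, internal gear 62/14 = 4.4286.
Overall: 2.5909 × 2.3056 × 2.8077 × 4.4286 = 74.275.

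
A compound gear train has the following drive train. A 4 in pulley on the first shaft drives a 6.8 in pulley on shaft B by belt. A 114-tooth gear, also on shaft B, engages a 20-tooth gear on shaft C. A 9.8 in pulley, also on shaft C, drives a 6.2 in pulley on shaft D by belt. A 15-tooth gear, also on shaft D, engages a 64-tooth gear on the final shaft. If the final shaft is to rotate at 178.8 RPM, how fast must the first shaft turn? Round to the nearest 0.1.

143.9 RPM

Overall ratio R = 1.7 × 0.17544 × 0.63265 × 4.2667 = 0.80506.
Required input speed = output speed × R = 178.8 × 0.80506 = 143.94 RPM.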